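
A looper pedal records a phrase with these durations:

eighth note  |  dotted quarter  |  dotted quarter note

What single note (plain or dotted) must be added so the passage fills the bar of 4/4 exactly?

The bar of 4/4 = 8 eighth notes.
Each duration in eighth notes: eighth note = 1; dotted quarter = 3; dotted quarter note = 3.
Altogether 1 + 3 + 3 = 7.
Remaining: 8 − 7 = 1 eighth note, which is a eighth note.

eighth note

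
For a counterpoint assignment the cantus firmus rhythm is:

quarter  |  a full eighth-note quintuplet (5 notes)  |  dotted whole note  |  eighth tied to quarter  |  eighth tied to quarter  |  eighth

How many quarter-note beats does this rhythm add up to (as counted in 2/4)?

One quarter-note beat = 2 eighth notes.
Express everything in eighth notes: quarter = 2; a full eighth-note quintuplet (5 notes) (five quintuplet eighths span one half) = 4; dotted whole note = 12; eighth tied to quarter (eighth + quarter) = 3; eighth tied to quarter (eighth + quarter) = 3; eighth = 1.
Total: 2 + 4 + 12 + 3 + 3 + 1 = 25.
25 ÷ 2 = 12.5 beats.

12.5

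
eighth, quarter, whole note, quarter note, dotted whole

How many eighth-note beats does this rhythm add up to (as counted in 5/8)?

One eighth-note beat = 2 sixteenth notes.
Each duration in sixteenth notes: eighth = 2; quarter = 4; whole note = 16; quarter note = 4; dotted whole = 24.
Total: 2 + 4 + 16 + 4 + 24 = 50.
50 ÷ 2 = 25 beats.

25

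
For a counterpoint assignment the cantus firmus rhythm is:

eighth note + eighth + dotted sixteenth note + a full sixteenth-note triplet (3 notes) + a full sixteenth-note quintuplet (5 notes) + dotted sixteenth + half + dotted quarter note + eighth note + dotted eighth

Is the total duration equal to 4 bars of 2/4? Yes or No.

Yes

One bar of 2/4 = 16 thirty-second notes, so 4 bars = 64.
Each duration in thirty-second notes: eighth note = 4; eighth = 4; dotted sixteenth note = 3; a full sixteenth-note triplet (3 notes) (three triplet sixteenths span one eighth) = 4; a full sixteenth-note quintuplet (5 notes) (five quintuplet sixteenths span one quarter) = 8; dotted sixteenth = 3; half = 16; dotted quarter note = 12; eighth note = 4; dotted eighth = 6.
Altogether 4 + 4 + 3 + 4 + 8 + 3 + 16 + 12 + 4 + 6 = 64.
64 equals 64, so the answer is Yes.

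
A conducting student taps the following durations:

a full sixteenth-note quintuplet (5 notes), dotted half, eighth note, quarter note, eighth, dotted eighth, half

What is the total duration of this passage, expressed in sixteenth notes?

35

Express everything in sixteenth notes: a full sixteenth-note quintuplet (5 notes) (five quintuplet sixteenths span one quarter) = 4; dotted half = 12; eighth note = 2; quarter note = 4; eighth = 2; dotted eighth = 3; half = 8.
Sum: 4 + 12 + 2 + 4 + 2 + 3 + 8 = 35 sixteenth notes.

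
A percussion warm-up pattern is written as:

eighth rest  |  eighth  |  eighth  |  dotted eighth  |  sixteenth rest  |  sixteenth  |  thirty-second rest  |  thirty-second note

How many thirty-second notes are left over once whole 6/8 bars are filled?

One bar of 6/8 = 24 thirty-second notes.
Each duration in thirty-second notes: eighth rest = 4; eighth = 4; eighth = 4; dotted eighth = 6; sixteenth rest = 2; sixteenth = 2; thirty-second rest = 1; thirty-second note = 1.
Altogether 4 + 4 + 4 + 6 + 2 + 2 + 1 + 1 = 24.
24 ÷ 24 = 1 complete bar with 0 thirty-second notes remaining.

0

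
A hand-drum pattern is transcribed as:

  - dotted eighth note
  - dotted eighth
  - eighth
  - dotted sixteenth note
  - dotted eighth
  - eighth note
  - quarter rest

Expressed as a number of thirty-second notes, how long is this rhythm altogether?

37

Convert each value to thirty-second notes: dotted eighth note = 6; dotted eighth = 6; eighth = 4; dotted sixteenth note = 3; dotted eighth = 6; eighth note = 4; quarter rest = 8.
Adding: 6 + 6 + 4 + 3 + 6 + 4 + 8 = 37 thirty-second notes.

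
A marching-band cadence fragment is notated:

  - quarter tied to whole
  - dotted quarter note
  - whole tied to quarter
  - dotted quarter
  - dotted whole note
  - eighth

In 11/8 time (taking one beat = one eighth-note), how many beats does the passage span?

One eighth-note beat = 2 sixteenth notes.
Each duration in sixteenth notes: quarter tied to whole (quarter + whole) = 20; dotted quarter note = 6; whole tied to quarter (whole + quarter) = 20; dotted quarter = 6; dotted whole note = 24; eighth = 2.
Altogether 20 + 6 + 20 + 6 + 24 + 2 = 78.
78 ÷ 2 = 39 beats.

39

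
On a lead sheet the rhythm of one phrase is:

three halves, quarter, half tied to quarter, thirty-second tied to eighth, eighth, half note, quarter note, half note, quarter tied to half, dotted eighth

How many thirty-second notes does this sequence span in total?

In thirty-second notes: half = 16; half = 16; half = 16; quarter = 8; half tied to quarter (half + quarter) = 24; thirty-second tied to eighth (thirty-second + eighth) = 5; eighth = 4; half note = 16; quarter note = 8; half note = 16; quarter tied to half (quarter + half) = 24; dotted eighth = 6.
Adding: 16 + 16 + 16 + 8 + 24 + 5 + 4 + 16 + 8 + 16 + 24 + 6 = 159 thirty-second notes.

159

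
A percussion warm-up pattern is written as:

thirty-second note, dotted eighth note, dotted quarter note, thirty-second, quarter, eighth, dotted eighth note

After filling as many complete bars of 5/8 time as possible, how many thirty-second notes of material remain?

18

One bar of 5/8 = 20 thirty-second notes.
In thirty-second notes: thirty-second note = 1; dotted eighth note = 6; dotted quarter note = 12; thirty-second = 1; quarter = 8; eighth = 4; dotted eighth note = 6.
Altogether 1 + 6 + 12 + 1 + 8 + 4 + 6 = 38.
38 ÷ 20 = 1 complete bar with 18 thirty-second notes remaining.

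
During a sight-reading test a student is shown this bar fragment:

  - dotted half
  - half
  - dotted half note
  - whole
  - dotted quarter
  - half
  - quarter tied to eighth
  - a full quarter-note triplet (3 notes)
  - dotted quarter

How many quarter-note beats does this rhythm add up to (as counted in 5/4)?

One quarter-note beat = 2 eighth notes.
Working in eighth notes: dotted half = 6; half = 4; dotted half note = 6; whole = 8; dotted quarter = 3; half = 4; quarter tied to eighth (quarter + eighth) = 3; a full quarter-note triplet (3 notes) (three triplet quarters span one half) = 4; dotted quarter = 3.
Altogether 6 + 4 + 6 + 8 + 3 + 4 + 3 + 4 + 3 = 41.
41 ÷ 2 = 20.5 beats.

20.5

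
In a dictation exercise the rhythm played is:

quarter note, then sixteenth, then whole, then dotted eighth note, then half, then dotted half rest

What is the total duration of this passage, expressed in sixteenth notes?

Each duration in sixteenth notes: quarter note = 4; sixteenth = 1; whole = 16; dotted eighth note = 3; half = 8; dotted half rest = 12.
Altogether 4 + 1 + 16 + 3 + 8 + 12 = 44 sixteenth notes.

44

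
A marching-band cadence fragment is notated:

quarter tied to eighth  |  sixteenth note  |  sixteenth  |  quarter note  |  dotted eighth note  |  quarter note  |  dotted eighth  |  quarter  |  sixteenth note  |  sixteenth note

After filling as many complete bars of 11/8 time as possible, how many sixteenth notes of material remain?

6

One bar of 11/8 = 22 sixteenth notes.
Express everything in sixteenth notes: quarter tied to eighth (quarter + eighth) = 6; sixteenth note = 1; sixteenth = 1; quarter note = 4; dotted eighth note = 3; quarter note = 4; dotted eighth = 3; quarter = 4; sixteenth note = 1; sixteenth note = 1.
Sum: 6 + 1 + 1 + 4 + 3 + 4 + 3 + 4 + 1 + 1 = 28.
28 ÷ 22 = 1 complete bar with 6 sixteenth notes remaining.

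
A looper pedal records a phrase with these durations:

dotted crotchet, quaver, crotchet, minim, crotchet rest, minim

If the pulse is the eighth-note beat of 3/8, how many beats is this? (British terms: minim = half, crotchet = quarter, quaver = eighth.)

16

One eighth-note beat = 2 sixteenth notes.
Express everything in sixteenth notes: dotted crotchet = 6; quaver = 2; crotchet = 4; minim = 8; crotchet rest = 4; minim = 8.
Adding: 6 + 2 + 4 + 8 + 4 + 8 = 32.
32 ÷ 2 = 16 beats.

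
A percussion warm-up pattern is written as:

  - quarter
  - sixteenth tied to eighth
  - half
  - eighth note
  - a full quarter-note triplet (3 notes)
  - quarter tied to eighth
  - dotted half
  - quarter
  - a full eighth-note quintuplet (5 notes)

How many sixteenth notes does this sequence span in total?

55

Convert each value to sixteenth notes: quarter = 4; sixteenth tied to eighth (sixteenth + eighth) = 3; half = 8; eighth note = 2; a full quarter-note triplet (3 notes) (three triplet quarters span one half) = 8; quarter tied to eighth (quarter + eighth) = 6; dotted half = 12; quarter = 4; a full eighth-note quintuplet (5 notes) (five quintuplet eighths span one half) = 8.
Sum: 4 + 3 + 8 + 2 + 8 + 6 + 12 + 4 + 8 = 55 sixteenth notes.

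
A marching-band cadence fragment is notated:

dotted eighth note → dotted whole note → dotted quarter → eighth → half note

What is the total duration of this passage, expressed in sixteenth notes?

43

Convert each value to sixteenth notes: dotted eighth note = 3; dotted whole note = 24; dotted quarter = 6; eighth = 2; half note = 8.
Adding: 3 + 24 + 6 + 2 + 8 = 43 sixteenth notes.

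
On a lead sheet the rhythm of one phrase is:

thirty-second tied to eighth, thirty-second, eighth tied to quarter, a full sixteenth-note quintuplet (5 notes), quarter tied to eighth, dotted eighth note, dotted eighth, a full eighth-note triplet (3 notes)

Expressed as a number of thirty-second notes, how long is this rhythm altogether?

58

Each duration in thirty-second notes: thirty-second tied to eighth (thirty-second + eighth) = 5; thirty-second = 1; eighth tied to quarter (eighth + quarter) = 12; a full sixteenth-note quintuplet (5 notes) (five quintuplet sixteenths span one quarter) = 8; quarter tied to eighth (quarter + eighth) = 12; dotted eighth note = 6; dotted eighth = 6; a full eighth-note triplet (3 notes) (three triplet eighths span one quarter) = 8.
Sum: 5 + 1 + 12 + 8 + 12 + 6 + 6 + 8 = 58 thirty-second notes.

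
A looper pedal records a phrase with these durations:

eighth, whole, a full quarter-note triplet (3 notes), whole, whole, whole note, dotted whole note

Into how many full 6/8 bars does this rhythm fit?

One bar of 6/8 = 6 eighth notes.
Working in eighth notes: eighth = 1; whole = 8; a full quarter-note triplet (3 notes) (three triplet quarters span one half) = 4; whole = 8; whole = 8; whole note = 8; dotted whole note = 12.
Total: 1 + 8 + 4 + 8 + 8 + 8 + 12 = 49.
49 ÷ 6 = 8 complete bars with 1 left over.

8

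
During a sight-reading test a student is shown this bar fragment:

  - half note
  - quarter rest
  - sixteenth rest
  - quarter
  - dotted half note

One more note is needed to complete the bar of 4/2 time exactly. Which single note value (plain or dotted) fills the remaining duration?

The bar of 4/2 = 32 sixteenth notes.
Convert each value to sixteenth notes: half note = 8; quarter rest = 4; sixteenth rest = 1; quarter = 4; dotted half note = 12.
Total: 8 + 4 + 1 + 4 + 12 = 29.
Remaining: 32 − 29 = 3 sixteenth notes, which is a dotted eighth note.

dotted eighth note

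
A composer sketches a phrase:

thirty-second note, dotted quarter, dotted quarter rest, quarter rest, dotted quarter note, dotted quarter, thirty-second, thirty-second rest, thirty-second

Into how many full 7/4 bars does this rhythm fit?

1

One bar of 7/4 = 56 thirty-second notes.
Each duration in thirty-second notes: thirty-second note = 1; dotted quarter = 12; dotted quarter rest = 12; quarter rest = 8; dotted quarter note = 12; dotted quarter = 12; thirty-second = 1; thirty-second rest = 1; thirty-second = 1.
Altogether 1 + 12 + 12 + 8 + 12 + 12 + 1 + 1 + 1 = 60.
60 ÷ 56 = 1 complete bar with 4 left over.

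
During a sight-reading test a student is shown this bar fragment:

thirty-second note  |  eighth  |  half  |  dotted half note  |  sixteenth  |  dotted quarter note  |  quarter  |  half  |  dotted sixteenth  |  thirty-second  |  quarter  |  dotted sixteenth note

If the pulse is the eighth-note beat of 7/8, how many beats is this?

24.5

One eighth-note beat = 4 thirty-second notes.
In thirty-second notes: thirty-second note = 1; eighth = 4; half = 16; dotted half note = 24; sixteenth = 2; dotted quarter note = 12; quarter = 8; half = 16; dotted sixteenth = 3; thirty-second = 1; quarter = 8; dotted sixteenth note = 3.
Adding: 1 + 4 + 16 + 24 + 2 + 12 + 8 + 16 + 3 + 1 + 8 + 3 = 98.
98 ÷ 4 = 24.5 beats.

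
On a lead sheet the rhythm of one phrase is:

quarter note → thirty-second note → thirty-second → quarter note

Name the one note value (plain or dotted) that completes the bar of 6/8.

The bar of 6/8 = 24 thirty-second notes.
Convert each value to thirty-second notes: quarter note = 8; thirty-second note = 1; thirty-second = 1; quarter note = 8.
Total: 8 + 1 + 1 + 8 = 18.
Remaining: 24 − 18 = 6 thirty-second notes, which is a dotted eighth note.

dotted eighth note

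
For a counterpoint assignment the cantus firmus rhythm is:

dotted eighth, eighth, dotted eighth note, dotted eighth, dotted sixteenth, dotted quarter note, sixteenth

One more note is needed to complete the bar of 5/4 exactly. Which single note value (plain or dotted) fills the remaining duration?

The bar of 5/4 = 40 thirty-second notes.
In thirty-second notes: dotted eighth = 6; eighth = 4; dotted eighth note = 6; dotted eighth = 6; dotted sixteenth = 3; dotted quarter note = 12; sixteenth = 2.
Total: 6 + 4 + 6 + 6 + 3 + 12 + 2 = 39.
Remaining: 40 − 39 = 1 thirty-second note, which is a thirty-second note.

thirty-second note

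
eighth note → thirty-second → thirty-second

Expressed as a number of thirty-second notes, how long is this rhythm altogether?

Express everything in thirty-second notes: eighth note = 4; thirty-second = 1; thirty-second = 1.
Sum: 4 + 1 + 1 = 6 thirty-second notes.

6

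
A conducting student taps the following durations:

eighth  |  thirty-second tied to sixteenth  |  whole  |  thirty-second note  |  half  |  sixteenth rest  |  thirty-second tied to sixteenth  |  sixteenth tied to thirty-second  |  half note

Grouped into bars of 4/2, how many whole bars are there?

One bar of 4/2 = 64 thirty-second notes.
Convert each value to thirty-second notes: eighth = 4; thirty-second tied to sixteenth (thirty-second + sixteenth) = 3; whole = 32; thirty-second note = 1; half = 16; sixteenth rest = 2; thirty-second tied to sixteenth (thirty-second + sixteenth) = 3; sixteenth tied to thirty-second (sixteenth + thirty-second) = 3; half note = 16.
Total: 4 + 3 + 32 + 1 + 16 + 2 + 3 + 3 + 16 = 80.
80 ÷ 64 = 1 complete bar with 16 left over.

1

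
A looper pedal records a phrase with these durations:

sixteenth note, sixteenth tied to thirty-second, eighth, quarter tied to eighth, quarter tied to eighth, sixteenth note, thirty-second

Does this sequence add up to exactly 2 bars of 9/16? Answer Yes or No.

Yes

One bar of 9/16 = 18 thirty-second notes, so 2 bars = 36.
Convert each value to thirty-second notes: sixteenth note = 2; sixteenth tied to thirty-second (sixteenth + thirty-second) = 3; eighth = 4; quarter tied to eighth (quarter + eighth) = 12; quarter tied to eighth (quarter + eighth) = 12; sixteenth note = 2; thirty-second = 1.
Total: 2 + 3 + 4 + 12 + 12 + 2 + 1 = 36.
36 equals 36, so the answer is Yes.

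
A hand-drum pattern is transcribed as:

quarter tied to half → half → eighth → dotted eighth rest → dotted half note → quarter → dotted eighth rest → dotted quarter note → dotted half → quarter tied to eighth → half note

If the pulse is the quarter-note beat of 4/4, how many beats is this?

One quarter-note beat = 4 sixteenth notes.
Working in sixteenth notes: quarter tied to half (quarter + half) = 12; half = 8; eighth = 2; dotted eighth rest = 3; dotted half note = 12; quarter = 4; dotted eighth rest = 3; dotted quarter note = 6; dotted half = 12; quarter tied to eighth (quarter + eighth) = 6; half note = 8.
Sum: 12 + 8 + 2 + 3 + 12 + 4 + 3 + 6 + 12 + 6 + 8 = 76.
76 ÷ 4 = 19 beats.

19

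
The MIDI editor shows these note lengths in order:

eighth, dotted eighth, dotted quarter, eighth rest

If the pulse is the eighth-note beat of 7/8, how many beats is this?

One eighth-note beat = 2 sixteenth notes.
In sixteenth notes: eighth = 2; dotted eighth = 3; dotted quarter = 6; eighth rest = 2.
Sum: 2 + 3 + 6 + 2 = 13.
13 ÷ 2 = 6.5 beats.

6.5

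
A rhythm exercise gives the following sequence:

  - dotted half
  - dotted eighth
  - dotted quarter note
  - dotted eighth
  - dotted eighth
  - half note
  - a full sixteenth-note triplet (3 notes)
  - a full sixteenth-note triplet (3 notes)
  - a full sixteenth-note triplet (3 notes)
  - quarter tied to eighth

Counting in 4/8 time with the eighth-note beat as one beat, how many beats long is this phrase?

23.5

One eighth-note beat = 2 sixteenth notes.
In sixteenth notes: dotted half = 12; dotted eighth = 3; dotted quarter note = 6; dotted eighth = 3; dotted eighth = 3; half note = 8; a full sixteenth-note triplet (3 notes) (three triplet sixteenths span one eighth) = 2; a full sixteenth-note triplet (3 notes) (three triplet sixteenths span one eighth) = 2; a full sixteenth-note triplet (3 notes) (three triplet sixteenths span one eighth) = 2; quarter tied to eighth (quarter + eighth) = 6.
Total: 12 + 3 + 6 + 3 + 3 + 8 + 2 + 2 + 2 + 6 = 47.
47 ÷ 2 = 23.5 beats.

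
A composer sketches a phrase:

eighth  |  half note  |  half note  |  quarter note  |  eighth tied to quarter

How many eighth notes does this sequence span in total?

Express everything in eighth notes: eighth = 1; half note = 4; half note = 4; quarter note = 2; eighth tied to quarter (eighth + quarter) = 3.
Altogether 1 + 4 + 4 + 2 + 3 = 14 eighth notes.

14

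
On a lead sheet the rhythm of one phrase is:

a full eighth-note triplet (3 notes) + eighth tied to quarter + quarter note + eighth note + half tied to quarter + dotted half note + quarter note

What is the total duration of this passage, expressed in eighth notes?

22

Each duration in eighth notes: a full eighth-note triplet (3 notes) (three triplet eighths span one quarter) = 2; eighth tied to quarter (eighth + quarter) = 3; quarter note = 2; eighth note = 1; half tied to quarter (half + quarter) = 6; dotted half note = 6; quarter note = 2.
Adding: 2 + 3 + 2 + 1 + 6 + 6 + 2 = 22 eighth notes.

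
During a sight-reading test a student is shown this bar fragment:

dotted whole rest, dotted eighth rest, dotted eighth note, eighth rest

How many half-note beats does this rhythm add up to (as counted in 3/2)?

4

One half-note beat = 8 sixteenth notes.
Working in sixteenth notes: dotted whole rest = 24; dotted eighth rest = 3; dotted eighth note = 3; eighth rest = 2.
Adding: 24 + 3 + 3 + 2 = 32.
32 ÷ 8 = 4 beats.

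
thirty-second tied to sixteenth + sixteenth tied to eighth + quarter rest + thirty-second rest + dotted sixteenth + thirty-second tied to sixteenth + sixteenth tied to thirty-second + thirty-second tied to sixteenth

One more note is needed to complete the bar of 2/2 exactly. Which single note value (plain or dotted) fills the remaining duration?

The bar of 2/2 = 32 thirty-second notes.
Convert each value to thirty-second notes: thirty-second tied to sixteenth (thirty-second + sixteenth) = 3; sixteenth tied to eighth (sixteenth + eighth) = 6; quarter rest = 8; thirty-second rest = 1; dotted sixteenth = 3; thirty-second tied to sixteenth (thirty-second + sixteenth) = 3; sixteenth tied to thirty-second (sixteenth + thirty-second) = 3; thirty-second tied to sixteenth (thirty-second + sixteenth) = 3.
Total: 3 + 6 + 8 + 1 + 3 + 3 + 3 + 3 = 30.
Remaining: 32 − 30 = 2 thirty-second notes, which is a sixteenth note.

sixteenth note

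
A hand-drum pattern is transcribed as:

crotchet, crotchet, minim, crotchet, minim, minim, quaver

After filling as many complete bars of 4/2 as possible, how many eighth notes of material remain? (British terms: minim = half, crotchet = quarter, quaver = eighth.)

3

One bar of 4/2 = 16 eighth notes.
Each duration in eighth notes: crotchet = 2; crotchet = 2; minim = 4; crotchet = 2; minim = 4; minim = 4; quaver = 1.
Adding: 2 + 2 + 4 + 2 + 4 + 4 + 1 = 19.
19 ÷ 16 = 1 complete bar with 3 eighth notes remaining.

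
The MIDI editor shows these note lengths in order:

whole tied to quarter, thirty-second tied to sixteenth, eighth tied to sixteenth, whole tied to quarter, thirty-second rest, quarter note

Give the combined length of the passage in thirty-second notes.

98

Express everything in thirty-second notes: whole tied to quarter (whole + quarter) = 40; thirty-second tied to sixteenth (thirty-second + sixteenth) = 3; eighth tied to sixteenth (eighth + sixteenth) = 6; whole tied to quarter (whole + quarter) = 40; thirty-second rest = 1; quarter note = 8.
Adding: 40 + 3 + 6 + 40 + 1 + 8 = 98 thirty-second notes.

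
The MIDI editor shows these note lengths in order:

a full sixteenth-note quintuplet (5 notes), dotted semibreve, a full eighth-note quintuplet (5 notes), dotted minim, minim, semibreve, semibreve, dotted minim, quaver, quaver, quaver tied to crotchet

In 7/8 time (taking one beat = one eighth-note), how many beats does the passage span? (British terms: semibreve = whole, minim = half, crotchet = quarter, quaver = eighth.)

55

One eighth-note beat = 2 sixteenth notes.
Convert each value to sixteenth notes: a full sixteenth-note quintuplet (5 notes) (five quintuplet sixteenths span one quarter) = 4; dotted semibreve = 24; a full eighth-note quintuplet (5 notes) (five quintuplet eighths span one half) = 8; dotted minim = 12; minim = 8; semibreve = 16; semibreve = 16; dotted minim = 12; quaver = 2; quaver = 2; quaver tied to crotchet (quaver + crotchet) = 6.
Total: 4 + 24 + 8 + 12 + 8 + 16 + 16 + 12 + 2 + 2 + 6 = 110.
110 ÷ 2 = 55 beats.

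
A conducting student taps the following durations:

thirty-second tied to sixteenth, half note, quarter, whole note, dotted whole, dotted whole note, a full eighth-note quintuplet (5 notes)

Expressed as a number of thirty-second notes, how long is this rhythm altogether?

171

Each duration in thirty-second notes: thirty-second tied to sixteenth (thirty-second + sixteenth) = 3; half note = 16; quarter = 8; whole note = 32; dotted whole = 48; dotted whole note = 48; a full eighth-note quintuplet (5 notes) (five quintuplet eighths span one half) = 16.
Altogether 3 + 16 + 8 + 32 + 48 + 48 + 16 = 171 thirty-second notes.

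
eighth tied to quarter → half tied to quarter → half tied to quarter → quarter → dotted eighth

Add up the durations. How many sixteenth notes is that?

In sixteenth notes: eighth tied to quarter (eighth + quarter) = 6; half tied to quarter (half + quarter) = 12; half tied to quarter (half + quarter) = 12; quarter = 4; dotted eighth = 3.
Sum: 6 + 12 + 12 + 4 + 3 = 37 sixteenth notes.

37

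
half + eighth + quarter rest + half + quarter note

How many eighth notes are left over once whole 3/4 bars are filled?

1

One bar of 3/4 = 6 eighth notes.
In eighth notes: half = 4; eighth = 1; quarter rest = 2; half = 4; quarter note = 2.
Altogether 4 + 1 + 2 + 4 + 2 = 13.
13 ÷ 6 = 2 complete bars with 1 eighth note remaining.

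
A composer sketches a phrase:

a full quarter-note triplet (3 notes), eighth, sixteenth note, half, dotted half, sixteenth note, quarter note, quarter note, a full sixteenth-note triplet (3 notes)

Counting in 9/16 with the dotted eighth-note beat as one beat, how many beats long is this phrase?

One dotted eighth-note beat = 3 sixteenth notes.
In sixteenth notes: a full quarter-note triplet (3 notes) (three triplet quarters span one half) = 8; eighth = 2; sixteenth note = 1; half = 8; dotted half = 12; sixteenth note = 1; quarter note = 4; quarter note = 4; a full sixteenth-note triplet (3 notes) (three triplet sixteenths span one eighth) = 2.
Total: 8 + 2 + 1 + 8 + 12 + 1 + 4 + 4 + 2 = 42.
42 ÷ 3 = 14 beats.

14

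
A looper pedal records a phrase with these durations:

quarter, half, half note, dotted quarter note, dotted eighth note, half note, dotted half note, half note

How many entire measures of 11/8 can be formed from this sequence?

2

One bar of 11/8 = 22 sixteenth notes.
Working in sixteenth notes: quarter = 4; half = 8; half note = 8; dotted quarter note = 6; dotted eighth note = 3; half note = 8; dotted half note = 12; half note = 8.
Adding: 4 + 8 + 8 + 6 + 3 + 8 + 12 + 8 = 57.
57 ÷ 22 = 2 complete bars with 13 left over.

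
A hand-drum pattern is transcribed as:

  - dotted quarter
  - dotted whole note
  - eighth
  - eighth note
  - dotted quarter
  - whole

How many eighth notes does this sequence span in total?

In eighth notes: dotted quarter = 3; dotted whole note = 12; eighth = 1; eighth note = 1; dotted quarter = 3; whole = 8.
Altogether 3 + 12 + 1 + 1 + 3 + 8 = 28 eighth notes.

28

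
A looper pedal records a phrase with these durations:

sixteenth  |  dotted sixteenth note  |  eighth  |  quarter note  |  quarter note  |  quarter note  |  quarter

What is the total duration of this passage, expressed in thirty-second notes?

Working in thirty-second notes: sixteenth = 2; dotted sixteenth note = 3; eighth = 4; quarter note = 8; quarter note = 8; quarter note = 8; quarter = 8.
Adding: 2 + 3 + 4 + 8 + 8 + 8 + 8 = 41 thirty-second notes.

41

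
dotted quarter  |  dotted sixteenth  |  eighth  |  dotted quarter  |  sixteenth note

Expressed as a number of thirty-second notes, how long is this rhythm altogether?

33

In thirty-second notes: dotted quarter = 12; dotted sixteenth = 3; eighth = 4; dotted quarter = 12; sixteenth note = 2.
Total: 12 + 3 + 4 + 12 + 2 = 33 thirty-second notes.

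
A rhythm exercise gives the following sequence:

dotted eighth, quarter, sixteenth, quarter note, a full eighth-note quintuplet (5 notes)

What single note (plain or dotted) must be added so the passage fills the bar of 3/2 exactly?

quarter note

The bar of 3/2 = 24 sixteenth notes.
Express everything in sixteenth notes: dotted eighth = 3; quarter = 4; sixteenth = 1; quarter note = 4; a full eighth-note quintuplet (5 notes) (five quintuplet eighths span one half) = 8.
Total: 3 + 4 + 1 + 4 + 8 = 20.
Remaining: 24 − 20 = 4 sixteenth notes, which is a quarter note.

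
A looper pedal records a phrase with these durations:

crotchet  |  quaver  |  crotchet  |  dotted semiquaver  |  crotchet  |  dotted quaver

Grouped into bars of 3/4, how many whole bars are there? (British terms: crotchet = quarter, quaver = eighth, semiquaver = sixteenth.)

One bar of 3/4 = 24 thirty-second notes.
In thirty-second notes: crotchet = 8; quaver = 4; crotchet = 8; dotted semiquaver = 3; crotchet = 8; dotted quaver = 6.
Altogether 8 + 4 + 8 + 3 + 8 + 6 = 37.
37 ÷ 24 = 1 complete bar with 13 left over.

1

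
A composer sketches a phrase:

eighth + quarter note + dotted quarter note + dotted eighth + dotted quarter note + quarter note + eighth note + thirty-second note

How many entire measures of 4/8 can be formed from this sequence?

3

One bar of 4/8 = 16 thirty-second notes.
Working in thirty-second notes: eighth = 4; quarter note = 8; dotted quarter note = 12; dotted eighth = 6; dotted quarter note = 12; quarter note = 8; eighth note = 4; thirty-second note = 1.
Total: 4 + 8 + 12 + 6 + 12 + 8 + 4 + 1 = 55.
55 ÷ 16 = 3 complete bars with 7 left over.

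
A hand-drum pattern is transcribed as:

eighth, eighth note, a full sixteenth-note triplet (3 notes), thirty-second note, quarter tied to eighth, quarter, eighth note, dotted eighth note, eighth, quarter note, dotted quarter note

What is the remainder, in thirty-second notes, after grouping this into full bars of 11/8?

23

One bar of 11/8 = 44 thirty-second notes.
Working in thirty-second notes: eighth = 4; eighth note = 4; a full sixteenth-note triplet (3 notes) (three triplet sixteenths span one eighth) = 4; thirty-second note = 1; quarter tied to eighth (quarter + eighth) = 12; quarter = 8; eighth note = 4; dotted eighth note = 6; eighth = 4; quarter note = 8; dotted quarter note = 12.
Adding: 4 + 4 + 4 + 1 + 12 + 8 + 4 + 6 + 4 + 8 + 12 = 67.
67 ÷ 44 = 1 complete bar with 23 thirty-second notes remaining.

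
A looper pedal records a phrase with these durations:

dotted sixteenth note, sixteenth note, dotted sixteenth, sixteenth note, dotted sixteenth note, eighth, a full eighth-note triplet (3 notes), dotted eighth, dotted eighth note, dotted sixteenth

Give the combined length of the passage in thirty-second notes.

Each duration in thirty-second notes: dotted sixteenth note = 3; sixteenth note = 2; dotted sixteenth = 3; sixteenth note = 2; dotted sixteenth note = 3; eighth = 4; a full eighth-note triplet (3 notes) (three triplet eighths span one quarter) = 8; dotted eighth = 6; dotted eighth note = 6; dotted sixteenth = 3.
Altogether 3 + 2 + 3 + 2 + 3 + 4 + 8 + 6 + 6 + 3 = 40 thirty-second notes.

40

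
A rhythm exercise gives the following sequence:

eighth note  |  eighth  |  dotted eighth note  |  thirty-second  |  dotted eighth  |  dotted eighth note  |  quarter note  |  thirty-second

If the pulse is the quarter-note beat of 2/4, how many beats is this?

4.5

One quarter-note beat = 8 thirty-second notes.
Each duration in thirty-second notes: eighth note = 4; eighth = 4; dotted eighth note = 6; thirty-second = 1; dotted eighth = 6; dotted eighth note = 6; quarter note = 8; thirty-second = 1.
Sum: 4 + 4 + 6 + 1 + 6 + 6 + 8 + 1 = 36.
36 ÷ 8 = 4.5 beats.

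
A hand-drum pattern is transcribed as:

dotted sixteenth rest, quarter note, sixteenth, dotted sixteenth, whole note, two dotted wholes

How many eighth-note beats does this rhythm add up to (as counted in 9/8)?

36

One eighth-note beat = 4 thirty-second notes.
Each duration in thirty-second notes: dotted sixteenth rest = 3; quarter note = 8; sixteenth = 2; dotted sixteenth = 3; whole note = 32; dotted whole = 48; dotted whole = 48.
Sum: 3 + 8 + 2 + 3 + 32 + 48 + 48 = 144.
144 ÷ 4 = 36 beats.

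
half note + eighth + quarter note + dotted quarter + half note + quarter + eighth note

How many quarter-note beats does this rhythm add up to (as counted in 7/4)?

8.5

One quarter-note beat = 2 eighth notes.
Convert each value to eighth notes: half note = 4; eighth = 1; quarter note = 2; dotted quarter = 3; half note = 4; quarter = 2; eighth note = 1.
Total: 4 + 1 + 2 + 3 + 4 + 2 + 1 = 17.
17 ÷ 2 = 8.5 beats.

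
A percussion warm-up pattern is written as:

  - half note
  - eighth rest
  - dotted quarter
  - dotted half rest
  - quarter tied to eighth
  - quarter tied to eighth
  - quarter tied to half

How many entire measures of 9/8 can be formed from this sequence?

One bar of 9/8 = 9 eighth notes.
Working in eighth notes: half note = 4; eighth rest = 1; dotted quarter = 3; dotted half rest = 6; quarter tied to eighth (quarter + eighth) = 3; quarter tied to eighth (quarter + eighth) = 3; quarter tied to half (quarter + half) = 6.
Adding: 4 + 1 + 3 + 6 + 3 + 3 + 6 = 26.
26 ÷ 9 = 2 complete bars with 8 left over.

2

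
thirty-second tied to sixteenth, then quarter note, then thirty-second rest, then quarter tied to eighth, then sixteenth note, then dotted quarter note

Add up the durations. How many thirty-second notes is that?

38

Working in thirty-second notes: thirty-second tied to sixteenth (thirty-second + sixteenth) = 3; quarter note = 8; thirty-second rest = 1; quarter tied to eighth (quarter + eighth) = 12; sixteenth note = 2; dotted quarter note = 12.
Sum: 3 + 8 + 1 + 12 + 2 + 12 = 38 thirty-second notes.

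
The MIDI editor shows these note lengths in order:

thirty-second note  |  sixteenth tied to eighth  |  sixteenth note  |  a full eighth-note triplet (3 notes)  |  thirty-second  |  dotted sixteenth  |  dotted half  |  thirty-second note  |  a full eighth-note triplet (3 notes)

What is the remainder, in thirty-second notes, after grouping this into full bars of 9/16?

0

One bar of 9/16 = 18 thirty-second notes.
Convert each value to thirty-second notes: thirty-second note = 1; sixteenth tied to eighth (sixteenth + eighth) = 6; sixteenth note = 2; a full eighth-note triplet (3 notes) (three triplet eighths span one quarter) = 8; thirty-second = 1; dotted sixteenth = 3; dotted half = 24; thirty-second note = 1; a full eighth-note triplet (3 notes) (three triplet eighths span one quarter) = 8.
Sum: 1 + 6 + 2 + 8 + 1 + 3 + 24 + 1 + 8 = 54.
54 ÷ 18 = 3 complete bars with 0 thirty-second notes remaining.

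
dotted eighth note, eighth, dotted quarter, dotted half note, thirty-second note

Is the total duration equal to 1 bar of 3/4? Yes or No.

No

One bar of 3/4 = 24 thirty-second notes.
Convert each value to thirty-second notes: dotted eighth note = 6; eighth = 4; dotted quarter = 12; dotted half note = 24; thirty-second note = 1.
Adding: 6 + 4 + 12 + 24 + 1 = 47.
47 exceeds 24, so the answer is No.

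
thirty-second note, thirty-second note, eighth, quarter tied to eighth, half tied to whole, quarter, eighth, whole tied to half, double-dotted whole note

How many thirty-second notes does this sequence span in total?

182

Express everything in thirty-second notes: thirty-second note = 1; thirty-second note = 1; eighth = 4; quarter tied to eighth (quarter + eighth) = 12; half tied to whole (half + whole) = 48; quarter = 8; eighth = 4; whole tied to half (whole + half) = 48; double-dotted whole note = 56.
Adding: 1 + 1 + 4 + 12 + 48 + 8 + 4 + 48 + 56 = 182 thirty-second notes.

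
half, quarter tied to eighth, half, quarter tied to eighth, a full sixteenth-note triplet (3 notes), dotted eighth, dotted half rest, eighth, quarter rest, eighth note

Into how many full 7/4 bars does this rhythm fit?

1

One bar of 7/4 = 28 sixteenth notes.
Each duration in sixteenth notes: half = 8; quarter tied to eighth (quarter + eighth) = 6; half = 8; quarter tied to eighth (quarter + eighth) = 6; a full sixteenth-note triplet (3 notes) (three triplet sixteenths span one eighth) = 2; dotted eighth = 3; dotted half rest = 12; eighth = 2; quarter rest = 4; eighth note = 2.
Total: 8 + 6 + 8 + 6 + 2 + 3 + 12 + 2 + 4 + 2 = 53.
53 ÷ 28 = 1 complete bar with 25 left over.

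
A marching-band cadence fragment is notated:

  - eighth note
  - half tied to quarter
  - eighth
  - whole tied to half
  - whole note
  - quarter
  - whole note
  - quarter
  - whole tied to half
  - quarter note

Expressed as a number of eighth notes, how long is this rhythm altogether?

Express everything in eighth notes: eighth note = 1; half tied to quarter (half + quarter) = 6; eighth = 1; whole tied to half (whole + half) = 12; whole note = 8; quarter = 2; whole note = 8; quarter = 2; whole tied to half (whole + half) = 12; quarter note = 2.
Sum: 1 + 6 + 1 + 12 + 8 + 2 + 8 + 2 + 12 + 2 = 54 eighth notes.

54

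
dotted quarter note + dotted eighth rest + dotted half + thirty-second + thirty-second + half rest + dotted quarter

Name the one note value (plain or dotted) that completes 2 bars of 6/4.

dotted half note

2 bars of 6/4 = 96 thirty-second notes.
In thirty-second notes: dotted quarter note = 12; dotted eighth rest = 6; dotted half = 24; thirty-second = 1; thirty-second = 1; half rest = 16; dotted quarter = 12.
Altogether 12 + 6 + 24 + 1 + 1 + 16 + 12 = 72.
Remaining: 96 − 72 = 24 thirty-second notes, which is a dotted half note.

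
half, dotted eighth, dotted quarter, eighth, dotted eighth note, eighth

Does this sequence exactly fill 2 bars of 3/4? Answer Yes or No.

One bar of 3/4 = 12 sixteenth notes, so 2 bars = 24.
In sixteenth notes: half = 8; dotted eighth = 3; dotted quarter = 6; eighth = 2; dotted eighth note = 3; eighth = 2.
Sum: 8 + 3 + 6 + 2 + 3 + 2 = 24.
24 equals 24, so the answer is Yes.

Yes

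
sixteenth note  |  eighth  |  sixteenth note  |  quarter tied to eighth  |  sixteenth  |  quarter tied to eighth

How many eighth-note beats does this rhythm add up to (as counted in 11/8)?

8.5

One eighth-note beat = 2 sixteenth notes.
Working in sixteenth notes: sixteenth note = 1; eighth = 2; sixteenth note = 1; quarter tied to eighth (quarter + eighth) = 6; sixteenth = 1; quarter tied to eighth (quarter + eighth) = 6.
Altogether 1 + 2 + 1 + 6 + 1 + 6 = 17.
17 ÷ 2 = 8.5 beats.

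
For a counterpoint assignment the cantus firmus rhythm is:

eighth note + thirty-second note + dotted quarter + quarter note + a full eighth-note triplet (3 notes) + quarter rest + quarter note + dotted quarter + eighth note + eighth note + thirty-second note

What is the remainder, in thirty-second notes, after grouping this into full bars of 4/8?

6

One bar of 4/8 = 16 thirty-second notes.
Convert each value to thirty-second notes: eighth note = 4; thirty-second note = 1; dotted quarter = 12; quarter note = 8; a full eighth-note triplet (3 notes) (three triplet eighths span one quarter) = 8; quarter rest = 8; quarter note = 8; dotted quarter = 12; eighth note = 4; eighth note = 4; thirty-second note = 1.
Sum: 4 + 1 + 12 + 8 + 8 + 8 + 8 + 12 + 4 + 4 + 1 = 70.
70 ÷ 16 = 4 complete bars with 6 thirty-second notes remaining.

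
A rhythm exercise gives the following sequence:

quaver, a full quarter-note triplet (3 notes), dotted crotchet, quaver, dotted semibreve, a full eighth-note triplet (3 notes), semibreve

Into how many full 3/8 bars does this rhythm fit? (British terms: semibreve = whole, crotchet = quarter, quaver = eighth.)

10

One bar of 3/8 = 3 eighth notes.
Convert each value to eighth notes: quaver = 1; a full quarter-note triplet (3 notes) (three triplet quarters span one half) = 4; dotted crotchet = 3; quaver = 1; dotted semibreve = 12; a full eighth-note triplet (3 notes) (three triplet eighths span one quarter) = 2; semibreve = 8.
Altogether 1 + 4 + 3 + 1 + 12 + 2 + 8 = 31.
31 ÷ 3 = 10 complete bars with 1 left over.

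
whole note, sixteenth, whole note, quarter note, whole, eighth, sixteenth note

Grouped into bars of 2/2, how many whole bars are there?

One bar of 2/2 = 16 sixteenth notes.
In sixteenth notes: whole note = 16; sixteenth = 1; whole note = 16; quarter note = 4; whole = 16; eighth = 2; sixteenth note = 1.
Total: 16 + 1 + 16 + 4 + 16 + 2 + 1 = 56.
56 ÷ 16 = 3 complete bars with 8 left over.

3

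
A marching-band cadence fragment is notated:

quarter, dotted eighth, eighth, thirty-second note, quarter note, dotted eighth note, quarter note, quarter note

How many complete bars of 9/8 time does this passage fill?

One bar of 9/8 = 36 thirty-second notes.
In thirty-second notes: quarter = 8; dotted eighth = 6; eighth = 4; thirty-second note = 1; quarter note = 8; dotted eighth note = 6; quarter note = 8; quarter note = 8.
Sum: 8 + 6 + 4 + 1 + 8 + 6 + 8 + 8 = 49.
49 ÷ 36 = 1 complete bar with 13 left over.

1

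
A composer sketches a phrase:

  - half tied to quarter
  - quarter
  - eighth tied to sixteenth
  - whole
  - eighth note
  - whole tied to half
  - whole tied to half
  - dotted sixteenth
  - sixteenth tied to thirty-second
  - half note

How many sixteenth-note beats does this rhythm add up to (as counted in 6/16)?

One sixteenth-note beat = 2 thirty-second notes.
Convert each value to thirty-second notes: half tied to quarter (half + quarter) = 24; quarter = 8; eighth tied to sixteenth (eighth + sixteenth) = 6; whole = 32; eighth note = 4; whole tied to half (whole + half) = 48; whole tied to half (whole + half) = 48; dotted sixteenth = 3; sixteenth tied to thirty-second (sixteenth + thirty-second) = 3; half note = 16.
Sum: 24 + 8 + 6 + 32 + 4 + 48 + 48 + 3 + 3 + 16 = 192.
192 ÷ 2 = 96 beats.

96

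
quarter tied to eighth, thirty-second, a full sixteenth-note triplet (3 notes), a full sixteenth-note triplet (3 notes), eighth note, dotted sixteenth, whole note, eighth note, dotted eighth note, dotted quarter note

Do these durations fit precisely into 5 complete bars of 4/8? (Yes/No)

One bar of 4/8 = 16 thirty-second notes, so 5 bars = 80.
Express everything in thirty-second notes: quarter tied to eighth (quarter + eighth) = 12; thirty-second = 1; a full sixteenth-note triplet (3 notes) (three triplet sixteenths span one eighth) = 4; a full sixteenth-note triplet (3 notes) (three triplet sixteenths span one eighth) = 4; eighth note = 4; dotted sixteenth = 3; whole note = 32; eighth note = 4; dotted eighth note = 6; dotted quarter note = 12.
Altogether 12 + 1 + 4 + 4 + 4 + 3 + 32 + 4 + 6 + 12 = 82.
82 exceeds 80, so the answer is No.

No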